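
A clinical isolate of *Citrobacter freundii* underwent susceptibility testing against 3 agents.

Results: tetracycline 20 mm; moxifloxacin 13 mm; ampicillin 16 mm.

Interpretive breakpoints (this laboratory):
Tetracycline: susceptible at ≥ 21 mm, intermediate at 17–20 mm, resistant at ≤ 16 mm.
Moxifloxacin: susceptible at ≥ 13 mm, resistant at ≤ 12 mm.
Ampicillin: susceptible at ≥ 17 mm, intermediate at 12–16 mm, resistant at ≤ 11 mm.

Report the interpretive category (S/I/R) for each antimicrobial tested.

Tetracycline: 20 mm is in 17–20 mm — intermediate
Moxifloxacin 13 mm: ≥ 13 mm ⇒ S
Ampicillin: 16 mm is in 12–16 mm → I

I, S, I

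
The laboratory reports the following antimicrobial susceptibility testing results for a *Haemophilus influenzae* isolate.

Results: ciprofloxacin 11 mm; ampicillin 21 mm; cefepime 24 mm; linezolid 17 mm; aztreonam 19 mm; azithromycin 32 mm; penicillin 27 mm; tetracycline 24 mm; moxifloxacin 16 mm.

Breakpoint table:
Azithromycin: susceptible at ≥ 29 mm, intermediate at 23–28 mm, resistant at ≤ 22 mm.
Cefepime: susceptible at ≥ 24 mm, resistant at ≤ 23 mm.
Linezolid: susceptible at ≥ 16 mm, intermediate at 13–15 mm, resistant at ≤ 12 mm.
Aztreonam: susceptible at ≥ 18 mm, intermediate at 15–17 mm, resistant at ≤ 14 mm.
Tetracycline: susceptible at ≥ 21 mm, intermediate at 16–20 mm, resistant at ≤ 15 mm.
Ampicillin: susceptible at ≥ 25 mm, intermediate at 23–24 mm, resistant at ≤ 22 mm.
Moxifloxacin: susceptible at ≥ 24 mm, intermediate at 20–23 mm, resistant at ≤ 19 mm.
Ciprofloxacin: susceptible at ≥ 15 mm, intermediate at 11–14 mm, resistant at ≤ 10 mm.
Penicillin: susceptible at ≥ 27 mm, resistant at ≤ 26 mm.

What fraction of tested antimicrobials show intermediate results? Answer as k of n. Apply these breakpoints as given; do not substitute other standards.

1 of 9

Ciprofloxacin (11 mm) in 11–14 mm — I
Ampicillin 21 mm: ≤ 22 mm → Resistant
Cefepime: 24 mm is ≥ 24 mm ⇒ susceptible
Linezolid (17 mm) ≥ 16 mm ⇒ S
Aztreonam 19 mm: ≥ 18 mm — Susceptible
Azithromycin (32 mm) ≥ 29 mm — S
Penicillin (27 mm) ≥ 27 mm — Susceptible
Tetracycline (24 mm) ≥ 21 mm → S
Moxifloxacin: 16 mm is ≤ 19 mm — R
Intermediate: 1/9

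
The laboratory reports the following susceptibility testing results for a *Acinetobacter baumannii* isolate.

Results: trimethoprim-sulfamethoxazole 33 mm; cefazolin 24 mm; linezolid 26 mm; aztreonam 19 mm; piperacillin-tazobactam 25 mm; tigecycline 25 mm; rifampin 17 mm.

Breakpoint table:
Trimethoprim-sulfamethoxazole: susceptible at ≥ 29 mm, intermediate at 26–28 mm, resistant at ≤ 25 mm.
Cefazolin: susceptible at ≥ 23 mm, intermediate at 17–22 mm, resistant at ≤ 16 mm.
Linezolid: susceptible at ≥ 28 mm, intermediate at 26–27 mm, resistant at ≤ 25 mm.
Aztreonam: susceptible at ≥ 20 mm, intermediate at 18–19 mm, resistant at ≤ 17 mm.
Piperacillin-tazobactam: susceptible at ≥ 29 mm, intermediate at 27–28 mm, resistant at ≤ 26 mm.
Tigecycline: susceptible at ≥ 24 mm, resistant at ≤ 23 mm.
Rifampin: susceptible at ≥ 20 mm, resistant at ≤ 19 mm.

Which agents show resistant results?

piperacillin-tazobactam, rifampin

Trimethoprim-sulfamethoxazole (33 mm) ≥ 29 mm — S
Cefazolin (24 mm) ≥ 23 mm → susceptible
Linezolid 26 mm: in 26–27 mm — Intermediate
Aztreonam (19 mm) in 18–19 mm — Intermediate
Piperacillin-tazobactam: 25 mm is ≤ 26 mm ⇒ R
Tigecycline (25 mm) ≥ 24 mm ⇒ susceptible
Rifampin 17 mm: ≤ 19 mm → Resistant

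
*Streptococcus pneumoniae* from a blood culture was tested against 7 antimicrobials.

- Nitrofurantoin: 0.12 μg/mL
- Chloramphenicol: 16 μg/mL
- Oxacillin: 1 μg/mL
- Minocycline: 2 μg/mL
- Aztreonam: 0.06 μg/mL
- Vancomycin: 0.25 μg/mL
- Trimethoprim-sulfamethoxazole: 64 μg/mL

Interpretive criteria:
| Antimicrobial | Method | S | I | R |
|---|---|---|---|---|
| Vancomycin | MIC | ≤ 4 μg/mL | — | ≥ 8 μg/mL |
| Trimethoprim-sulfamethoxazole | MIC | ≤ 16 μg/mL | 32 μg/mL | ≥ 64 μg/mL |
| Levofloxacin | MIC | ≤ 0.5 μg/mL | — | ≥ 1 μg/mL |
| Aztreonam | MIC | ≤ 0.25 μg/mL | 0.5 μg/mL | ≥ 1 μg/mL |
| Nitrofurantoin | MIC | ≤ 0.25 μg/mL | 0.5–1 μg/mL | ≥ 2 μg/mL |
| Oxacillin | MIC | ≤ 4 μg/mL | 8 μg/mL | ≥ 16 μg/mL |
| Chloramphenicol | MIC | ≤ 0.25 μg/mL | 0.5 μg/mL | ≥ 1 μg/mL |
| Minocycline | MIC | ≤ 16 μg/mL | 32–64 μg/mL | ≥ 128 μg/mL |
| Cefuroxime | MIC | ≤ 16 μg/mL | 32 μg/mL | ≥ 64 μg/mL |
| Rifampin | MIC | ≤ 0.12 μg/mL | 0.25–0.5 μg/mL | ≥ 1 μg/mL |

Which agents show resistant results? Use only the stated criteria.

Nitrofurantoin (0.12 μg/mL) ≤ 0.25 μg/mL — S
Chloramphenicol (16 μg/mL) ≥ 1 μg/mL → Resistant
Oxacillin 1 μg/mL: ≤ 4 μg/mL → Susceptible
Minocycline: 2 μg/mL is ≤ 16 μg/mL ⇒ Susceptible
Aztreonam (0.06 μg/mL) ≤ 0.25 μg/mL → Susceptible
Vancomycin: 0.25 μg/mL is ≤ 4 μg/mL ⇒ susceptible
Trimethoprim-sulfamethoxazole: 64 μg/mL is ≥ 64 μg/mL ⇒ R

chloramphenicol, trimethoprim-sulfamethoxazole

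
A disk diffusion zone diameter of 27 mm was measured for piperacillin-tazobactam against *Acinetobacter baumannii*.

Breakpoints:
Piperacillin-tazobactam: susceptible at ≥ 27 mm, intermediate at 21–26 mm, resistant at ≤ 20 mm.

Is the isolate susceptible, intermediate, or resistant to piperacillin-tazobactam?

Susceptible

Piperacillin-tazobactam 27 mm: ≥ 27 mm — S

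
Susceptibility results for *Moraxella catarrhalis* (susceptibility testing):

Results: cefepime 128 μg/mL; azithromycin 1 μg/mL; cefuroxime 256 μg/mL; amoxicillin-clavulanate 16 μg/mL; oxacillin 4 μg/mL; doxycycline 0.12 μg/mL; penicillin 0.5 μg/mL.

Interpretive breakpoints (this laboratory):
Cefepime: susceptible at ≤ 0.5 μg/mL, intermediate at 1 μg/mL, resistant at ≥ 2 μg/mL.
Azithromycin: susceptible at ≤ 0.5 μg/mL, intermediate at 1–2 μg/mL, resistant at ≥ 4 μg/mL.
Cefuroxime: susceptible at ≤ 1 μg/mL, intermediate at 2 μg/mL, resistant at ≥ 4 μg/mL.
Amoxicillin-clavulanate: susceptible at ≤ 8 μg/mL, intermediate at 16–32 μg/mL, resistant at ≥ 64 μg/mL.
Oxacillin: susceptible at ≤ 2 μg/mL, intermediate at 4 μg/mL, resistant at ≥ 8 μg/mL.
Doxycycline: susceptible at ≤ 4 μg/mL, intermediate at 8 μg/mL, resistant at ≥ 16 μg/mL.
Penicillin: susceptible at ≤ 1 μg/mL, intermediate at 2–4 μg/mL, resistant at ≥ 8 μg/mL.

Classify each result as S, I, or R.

R, I, R, I, I, S, S

Cefepime 128 μg/mL: ≥ 2 μg/mL → Resistant
Azithromycin (1 μg/mL) in 1–2 μg/mL — Intermediate
Cefuroxime (256 μg/mL) ≥ 4 μg/mL → R
Amoxicillin-clavulanate (16 μg/mL) in 16–32 μg/mL ⇒ intermediate
Oxacillin: 4 μg/mL is = 4 μg/mL — intermediate
Doxycycline: 0.12 μg/mL is ≤ 4 μg/mL — S
Penicillin 0.5 μg/mL: ≤ 1 μg/mL → S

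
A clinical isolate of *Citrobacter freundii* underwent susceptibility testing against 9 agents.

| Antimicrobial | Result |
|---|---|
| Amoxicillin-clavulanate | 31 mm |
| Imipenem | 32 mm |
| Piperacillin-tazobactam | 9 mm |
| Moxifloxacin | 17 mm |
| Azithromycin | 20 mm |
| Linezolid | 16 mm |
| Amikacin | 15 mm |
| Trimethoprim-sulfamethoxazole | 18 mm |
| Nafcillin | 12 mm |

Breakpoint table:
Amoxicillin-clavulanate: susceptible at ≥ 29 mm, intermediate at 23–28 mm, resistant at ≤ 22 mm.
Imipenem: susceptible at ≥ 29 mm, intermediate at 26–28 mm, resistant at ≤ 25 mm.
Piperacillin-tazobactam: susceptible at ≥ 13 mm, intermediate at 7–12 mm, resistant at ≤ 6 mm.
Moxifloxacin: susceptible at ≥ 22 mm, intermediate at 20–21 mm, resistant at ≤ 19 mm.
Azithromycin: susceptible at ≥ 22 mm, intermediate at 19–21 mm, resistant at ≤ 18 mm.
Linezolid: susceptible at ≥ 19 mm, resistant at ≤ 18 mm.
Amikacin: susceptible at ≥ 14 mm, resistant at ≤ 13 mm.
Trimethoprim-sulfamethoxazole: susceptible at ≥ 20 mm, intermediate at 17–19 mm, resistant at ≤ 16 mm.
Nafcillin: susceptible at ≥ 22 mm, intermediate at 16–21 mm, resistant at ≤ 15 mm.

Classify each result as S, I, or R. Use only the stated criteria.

S, S, I, R, I, R, S, I, R

Amoxicillin-clavulanate (31 mm) ≥ 29 mm — Susceptible
Imipenem: 32 mm is ≥ 29 mm ⇒ susceptible
Piperacillin-tazobactam 9 mm: in 7–12 mm → intermediate
Moxifloxacin (17 mm) ≤ 19 mm → R
Azithromycin: 20 mm is in 19–21 mm → Intermediate
Linezolid 16 mm: ≤ 18 mm ⇒ Resistant
Amikacin: 15 mm is ≥ 14 mm → S
Trimethoprim-sulfamethoxazole 18 mm: in 17–19 mm — Intermediate
Nafcillin 12 mm: ≤ 15 mm — resistant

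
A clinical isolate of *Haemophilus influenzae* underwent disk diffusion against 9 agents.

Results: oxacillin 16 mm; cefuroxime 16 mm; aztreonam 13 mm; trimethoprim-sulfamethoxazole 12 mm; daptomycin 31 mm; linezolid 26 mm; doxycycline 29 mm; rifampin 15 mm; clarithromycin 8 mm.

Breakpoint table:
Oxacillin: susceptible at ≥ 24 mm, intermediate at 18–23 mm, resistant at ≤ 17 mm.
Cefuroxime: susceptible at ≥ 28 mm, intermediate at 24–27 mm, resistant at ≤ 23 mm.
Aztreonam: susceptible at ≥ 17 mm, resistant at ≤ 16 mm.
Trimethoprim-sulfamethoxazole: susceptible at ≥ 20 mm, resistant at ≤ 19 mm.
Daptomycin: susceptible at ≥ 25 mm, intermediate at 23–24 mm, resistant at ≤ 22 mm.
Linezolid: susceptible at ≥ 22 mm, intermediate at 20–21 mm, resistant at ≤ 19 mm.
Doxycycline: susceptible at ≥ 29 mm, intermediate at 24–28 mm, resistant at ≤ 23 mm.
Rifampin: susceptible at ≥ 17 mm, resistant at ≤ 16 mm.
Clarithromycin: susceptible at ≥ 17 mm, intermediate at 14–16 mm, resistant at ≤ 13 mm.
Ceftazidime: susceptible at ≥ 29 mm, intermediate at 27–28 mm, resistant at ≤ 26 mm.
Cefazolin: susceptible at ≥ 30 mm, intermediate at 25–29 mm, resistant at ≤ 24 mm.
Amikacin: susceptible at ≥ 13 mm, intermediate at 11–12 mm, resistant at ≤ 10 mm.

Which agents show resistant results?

oxacillin, cefuroxime, aztreonam, trimethoprim-sulfamethoxazole, rifampin, clarithromycin

Oxacillin (16 mm) ≤ 17 mm → Resistant
Cefuroxime: 16 mm is ≤ 23 mm — Resistant
Aztreonam (13 mm) ≤ 16 mm → resistant
Trimethoprim-sulfamethoxazole (12 mm) ≤ 19 mm → R
Daptomycin 31 mm: ≥ 25 mm — susceptible
Linezolid: 26 mm is ≥ 22 mm — Susceptible
Doxycycline: 29 mm is ≥ 29 mm ⇒ susceptible
Rifampin 15 mm: ≤ 16 mm → Resistant
Clarithromycin 8 mm: ≤ 13 mm — resistant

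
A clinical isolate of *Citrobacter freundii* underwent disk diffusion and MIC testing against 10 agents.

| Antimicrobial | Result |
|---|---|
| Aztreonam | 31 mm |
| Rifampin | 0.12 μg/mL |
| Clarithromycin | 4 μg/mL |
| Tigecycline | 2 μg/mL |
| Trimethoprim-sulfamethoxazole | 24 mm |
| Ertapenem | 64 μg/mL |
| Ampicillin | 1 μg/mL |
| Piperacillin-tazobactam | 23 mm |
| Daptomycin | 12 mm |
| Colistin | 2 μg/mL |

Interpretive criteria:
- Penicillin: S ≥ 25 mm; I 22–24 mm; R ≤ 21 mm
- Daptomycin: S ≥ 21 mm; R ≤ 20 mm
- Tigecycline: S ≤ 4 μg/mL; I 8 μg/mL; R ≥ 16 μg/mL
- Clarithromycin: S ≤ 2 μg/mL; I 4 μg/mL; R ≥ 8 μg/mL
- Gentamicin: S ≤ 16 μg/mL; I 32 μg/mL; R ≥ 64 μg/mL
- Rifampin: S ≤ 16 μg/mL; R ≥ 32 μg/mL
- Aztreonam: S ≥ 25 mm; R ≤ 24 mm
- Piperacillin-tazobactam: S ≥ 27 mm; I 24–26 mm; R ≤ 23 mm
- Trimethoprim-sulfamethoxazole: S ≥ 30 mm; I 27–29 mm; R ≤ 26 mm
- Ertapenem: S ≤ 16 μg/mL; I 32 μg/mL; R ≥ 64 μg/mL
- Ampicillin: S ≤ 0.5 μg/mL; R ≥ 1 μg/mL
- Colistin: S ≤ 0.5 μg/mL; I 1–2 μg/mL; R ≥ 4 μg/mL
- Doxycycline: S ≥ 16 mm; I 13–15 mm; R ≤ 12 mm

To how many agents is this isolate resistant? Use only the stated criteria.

Aztreonam: 31 mm is ≥ 25 mm ⇒ susceptible
Rifampin 0.12 μg/mL: ≤ 16 μg/mL — S
Clarithromycin (4 μg/mL) = 4 μg/mL → intermediate
Tigecycline: 2 μg/mL is ≤ 4 μg/mL — S
Trimethoprim-sulfamethoxazole 24 mm: ≤ 26 mm → Resistant
Ertapenem: 64 μg/mL is ≥ 64 μg/mL → R
Ampicillin (1 μg/mL) ≥ 1 μg/mL → R
Piperacillin-tazobactam (23 mm) ≤ 23 mm ⇒ resistant
Daptomycin 12 mm: ≤ 20 mm → R
Colistin (2 μg/mL) in 1–2 μg/mL → I
Resistant: 5

5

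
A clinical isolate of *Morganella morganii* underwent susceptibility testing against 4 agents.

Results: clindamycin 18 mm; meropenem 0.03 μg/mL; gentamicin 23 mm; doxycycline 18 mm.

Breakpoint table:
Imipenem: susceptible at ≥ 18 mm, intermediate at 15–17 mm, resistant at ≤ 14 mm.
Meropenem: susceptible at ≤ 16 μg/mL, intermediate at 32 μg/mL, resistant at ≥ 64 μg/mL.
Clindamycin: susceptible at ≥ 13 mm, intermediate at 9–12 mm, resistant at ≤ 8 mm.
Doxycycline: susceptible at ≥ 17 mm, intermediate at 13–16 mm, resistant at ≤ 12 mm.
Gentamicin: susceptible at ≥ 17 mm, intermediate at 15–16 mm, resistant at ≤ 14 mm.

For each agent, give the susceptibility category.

S, S, S, S

Clindamycin (18 mm) ≥ 13 mm ⇒ Susceptible
Meropenem (0.03 μg/mL) ≤ 16 μg/mL → susceptible
Gentamicin (23 mm) ≥ 17 mm — susceptible
Doxycycline: 18 mm is ≥ 17 mm → S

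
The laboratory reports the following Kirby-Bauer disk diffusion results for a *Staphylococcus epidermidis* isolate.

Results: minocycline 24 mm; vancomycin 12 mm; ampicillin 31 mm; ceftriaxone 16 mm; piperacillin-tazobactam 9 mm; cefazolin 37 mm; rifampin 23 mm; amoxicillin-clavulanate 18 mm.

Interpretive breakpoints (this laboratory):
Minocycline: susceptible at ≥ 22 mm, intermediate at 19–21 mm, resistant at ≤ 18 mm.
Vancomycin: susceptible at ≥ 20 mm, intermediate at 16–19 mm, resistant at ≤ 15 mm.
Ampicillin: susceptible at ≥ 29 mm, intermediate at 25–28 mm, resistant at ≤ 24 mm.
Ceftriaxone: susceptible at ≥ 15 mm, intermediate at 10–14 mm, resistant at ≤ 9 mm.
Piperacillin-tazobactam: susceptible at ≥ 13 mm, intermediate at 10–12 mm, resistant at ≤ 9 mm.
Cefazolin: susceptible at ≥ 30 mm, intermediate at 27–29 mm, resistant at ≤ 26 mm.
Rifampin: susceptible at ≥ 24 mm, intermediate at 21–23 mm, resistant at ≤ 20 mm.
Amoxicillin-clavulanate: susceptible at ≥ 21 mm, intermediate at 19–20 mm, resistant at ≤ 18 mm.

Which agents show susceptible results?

Minocycline (24 mm) ≥ 22 mm — Susceptible
Vancomycin: 12 mm is ≤ 15 mm — Resistant
Ampicillin 31 mm: ≥ 29 mm ⇒ susceptible
Ceftriaxone: 16 mm is ≥ 15 mm → Susceptible
Piperacillin-tazobactam: 9 mm is ≤ 9 mm ⇒ R
Cefazolin 37 mm: ≥ 30 mm → S
Rifampin (23 mm) in 21–23 mm ⇒ Intermediate
Amoxicillin-clavulanate (18 mm) ≤ 18 mm ⇒ R

minocycline, ampicillin, ceftriaxone, cefazolin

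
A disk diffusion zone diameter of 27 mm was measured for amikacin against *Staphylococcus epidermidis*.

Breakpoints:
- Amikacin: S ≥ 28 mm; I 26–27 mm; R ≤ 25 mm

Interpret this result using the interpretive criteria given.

Amikacin 27 mm: in 26–27 mm → Intermediate

Intermediate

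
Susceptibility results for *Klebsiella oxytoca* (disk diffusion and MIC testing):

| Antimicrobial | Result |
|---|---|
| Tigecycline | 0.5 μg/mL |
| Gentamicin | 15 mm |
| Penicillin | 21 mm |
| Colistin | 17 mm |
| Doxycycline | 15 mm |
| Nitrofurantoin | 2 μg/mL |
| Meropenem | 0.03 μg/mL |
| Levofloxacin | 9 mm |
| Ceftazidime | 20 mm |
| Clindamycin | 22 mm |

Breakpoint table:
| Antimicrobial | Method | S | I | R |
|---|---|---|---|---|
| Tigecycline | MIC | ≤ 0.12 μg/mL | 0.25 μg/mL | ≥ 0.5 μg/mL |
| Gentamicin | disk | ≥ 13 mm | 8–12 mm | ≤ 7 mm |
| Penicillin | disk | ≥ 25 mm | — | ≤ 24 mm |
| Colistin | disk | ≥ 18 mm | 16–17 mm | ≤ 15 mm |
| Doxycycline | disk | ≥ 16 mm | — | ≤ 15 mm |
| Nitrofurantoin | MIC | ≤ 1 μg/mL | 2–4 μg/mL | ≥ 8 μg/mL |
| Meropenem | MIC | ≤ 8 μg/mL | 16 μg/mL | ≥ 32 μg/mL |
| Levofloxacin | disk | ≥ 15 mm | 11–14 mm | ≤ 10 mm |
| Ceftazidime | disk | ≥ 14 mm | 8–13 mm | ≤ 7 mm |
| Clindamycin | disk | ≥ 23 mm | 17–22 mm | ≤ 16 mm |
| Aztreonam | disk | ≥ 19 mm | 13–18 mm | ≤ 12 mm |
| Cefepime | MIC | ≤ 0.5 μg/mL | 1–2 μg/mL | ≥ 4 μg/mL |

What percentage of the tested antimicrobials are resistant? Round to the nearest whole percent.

Tigecycline: 0.5 μg/mL is ≥ 0.5 μg/mL — Resistant
Gentamicin: 15 mm is ≥ 13 mm ⇒ S
Penicillin: 21 mm is ≤ 24 mm → R
Colistin 17 mm: in 16–17 mm → I
Doxycycline: 15 mm is ≤ 15 mm ⇒ resistant
Nitrofurantoin (2 μg/mL) in 2–4 μg/mL — I
Meropenem (0.03 μg/mL) ≤ 8 μg/mL ⇒ Susceptible
Levofloxacin (9 mm) ≤ 10 mm → resistant
Ceftazidime: 20 mm is ≥ 14 mm — S
Clindamycin 22 mm: in 17–22 mm ⇒ Intermediate
Resistant: 4/10

40%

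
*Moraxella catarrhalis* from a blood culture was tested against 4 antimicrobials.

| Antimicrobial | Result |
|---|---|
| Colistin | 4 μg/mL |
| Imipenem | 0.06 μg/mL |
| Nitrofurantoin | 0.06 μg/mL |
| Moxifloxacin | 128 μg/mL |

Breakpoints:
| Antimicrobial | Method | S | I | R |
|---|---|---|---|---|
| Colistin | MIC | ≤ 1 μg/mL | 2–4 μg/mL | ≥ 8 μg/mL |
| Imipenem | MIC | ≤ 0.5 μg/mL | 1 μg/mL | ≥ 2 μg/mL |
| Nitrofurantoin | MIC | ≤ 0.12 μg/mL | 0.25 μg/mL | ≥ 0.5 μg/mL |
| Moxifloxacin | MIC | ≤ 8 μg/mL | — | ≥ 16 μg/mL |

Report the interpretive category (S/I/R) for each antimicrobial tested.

Colistin: 4 μg/mL is in 2–4 μg/mL ⇒ Intermediate
Imipenem: 0.06 μg/mL is ≤ 0.5 μg/mL ⇒ S
Nitrofurantoin 0.06 μg/mL: ≤ 0.12 μg/mL ⇒ susceptible
Moxifloxacin (128 μg/mL) ≥ 16 μg/mL — Resistant

I, S, S, R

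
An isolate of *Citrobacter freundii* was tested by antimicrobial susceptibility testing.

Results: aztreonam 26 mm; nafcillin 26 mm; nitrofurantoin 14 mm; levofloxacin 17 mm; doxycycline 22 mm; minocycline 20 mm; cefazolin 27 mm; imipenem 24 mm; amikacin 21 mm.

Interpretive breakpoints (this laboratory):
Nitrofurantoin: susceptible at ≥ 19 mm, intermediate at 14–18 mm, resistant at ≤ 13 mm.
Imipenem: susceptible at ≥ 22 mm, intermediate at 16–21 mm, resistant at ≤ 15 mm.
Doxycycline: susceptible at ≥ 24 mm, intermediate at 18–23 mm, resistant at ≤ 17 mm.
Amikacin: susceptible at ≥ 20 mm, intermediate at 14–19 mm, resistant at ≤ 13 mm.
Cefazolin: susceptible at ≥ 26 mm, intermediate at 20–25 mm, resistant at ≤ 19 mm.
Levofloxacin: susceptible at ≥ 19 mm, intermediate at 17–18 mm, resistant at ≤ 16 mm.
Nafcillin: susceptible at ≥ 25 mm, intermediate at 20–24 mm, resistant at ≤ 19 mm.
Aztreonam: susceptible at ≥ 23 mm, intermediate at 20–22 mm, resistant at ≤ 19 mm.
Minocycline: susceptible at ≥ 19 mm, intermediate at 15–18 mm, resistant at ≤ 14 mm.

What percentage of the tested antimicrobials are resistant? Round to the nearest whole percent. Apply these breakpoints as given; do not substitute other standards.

0%

Aztreonam 26 mm: ≥ 23 mm ⇒ susceptible
Nafcillin (26 mm) ≥ 25 mm → S
Nitrofurantoin 14 mm: in 14–18 mm — Intermediate
Levofloxacin 17 mm: in 17–18 mm ⇒ I
Doxycycline 22 mm: in 18–23 mm ⇒ Intermediate
Minocycline: 20 mm is ≥ 19 mm → susceptible
Cefazolin: 27 mm is ≥ 26 mm → Susceptible
Imipenem: 24 mm is ≥ 22 mm → susceptible
Amikacin (21 mm) ≥ 20 mm ⇒ Susceptible
Resistant: 0/9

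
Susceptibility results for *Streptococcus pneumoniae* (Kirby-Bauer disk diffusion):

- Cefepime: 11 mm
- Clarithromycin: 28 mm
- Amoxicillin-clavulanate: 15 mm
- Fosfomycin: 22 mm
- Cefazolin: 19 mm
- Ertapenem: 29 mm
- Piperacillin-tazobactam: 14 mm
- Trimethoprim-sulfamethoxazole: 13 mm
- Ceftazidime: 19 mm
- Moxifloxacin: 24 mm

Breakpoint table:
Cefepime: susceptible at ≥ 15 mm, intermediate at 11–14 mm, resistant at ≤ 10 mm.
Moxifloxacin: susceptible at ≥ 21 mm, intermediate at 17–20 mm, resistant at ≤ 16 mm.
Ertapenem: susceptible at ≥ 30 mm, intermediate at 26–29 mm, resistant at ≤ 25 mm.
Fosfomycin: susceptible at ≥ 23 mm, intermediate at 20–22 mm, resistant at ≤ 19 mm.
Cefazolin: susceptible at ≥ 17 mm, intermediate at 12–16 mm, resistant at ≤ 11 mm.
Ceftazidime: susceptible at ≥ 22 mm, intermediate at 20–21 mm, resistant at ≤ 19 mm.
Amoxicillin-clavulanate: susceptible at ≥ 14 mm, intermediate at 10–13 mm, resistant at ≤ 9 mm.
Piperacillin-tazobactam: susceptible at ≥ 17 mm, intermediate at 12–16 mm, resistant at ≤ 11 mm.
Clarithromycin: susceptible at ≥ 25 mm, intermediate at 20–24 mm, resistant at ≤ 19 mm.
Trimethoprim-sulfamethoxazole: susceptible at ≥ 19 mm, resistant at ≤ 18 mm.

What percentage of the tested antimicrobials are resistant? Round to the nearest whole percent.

20%

Cefepime 11 mm: in 11–14 mm — Intermediate
Clarithromycin 28 mm: ≥ 25 mm → Susceptible
Amoxicillin-clavulanate (15 mm) ≥ 14 mm ⇒ S
Fosfomycin 22 mm: in 20–22 mm — I
Cefazolin 19 mm: ≥ 17 mm — Susceptible
Ertapenem 29 mm: in 26–29 mm ⇒ intermediate
Piperacillin-tazobactam: 14 mm is in 12–16 mm → Intermediate
Trimethoprim-sulfamethoxazole 13 mm: ≤ 18 mm → resistant
Ceftazidime 19 mm: ≤ 19 mm — Resistant
Moxifloxacin 24 mm: ≥ 21 mm — Susceptible
Resistant: 2/10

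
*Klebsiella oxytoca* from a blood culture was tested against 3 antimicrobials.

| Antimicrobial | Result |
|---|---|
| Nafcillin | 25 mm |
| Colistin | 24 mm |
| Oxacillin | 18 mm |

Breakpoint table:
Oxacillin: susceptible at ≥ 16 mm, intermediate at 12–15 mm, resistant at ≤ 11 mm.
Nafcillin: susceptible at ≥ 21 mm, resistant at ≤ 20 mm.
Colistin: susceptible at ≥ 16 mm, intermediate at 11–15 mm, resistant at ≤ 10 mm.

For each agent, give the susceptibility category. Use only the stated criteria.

Nafcillin (25 mm) ≥ 21 mm → S
Colistin 24 mm: ≥ 16 mm → susceptible
Oxacillin: 18 mm is ≥ 16 mm → Susceptible

S, S, S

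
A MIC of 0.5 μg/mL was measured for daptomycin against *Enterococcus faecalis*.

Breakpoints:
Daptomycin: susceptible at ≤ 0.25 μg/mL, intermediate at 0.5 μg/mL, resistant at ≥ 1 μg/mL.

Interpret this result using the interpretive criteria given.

Daptomycin 0.5 μg/mL: = 0.5 μg/mL → intermediate

I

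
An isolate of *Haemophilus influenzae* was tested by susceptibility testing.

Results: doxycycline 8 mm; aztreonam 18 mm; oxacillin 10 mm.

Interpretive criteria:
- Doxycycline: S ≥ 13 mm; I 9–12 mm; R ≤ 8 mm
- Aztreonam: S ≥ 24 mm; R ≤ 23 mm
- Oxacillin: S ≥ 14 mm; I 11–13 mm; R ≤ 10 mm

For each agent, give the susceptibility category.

R, R, R

Doxycycline: 8 mm is ≤ 8 mm — R
Aztreonam 18 mm: ≤ 23 mm → R
Oxacillin: 10 mm is ≤ 10 mm ⇒ Resistant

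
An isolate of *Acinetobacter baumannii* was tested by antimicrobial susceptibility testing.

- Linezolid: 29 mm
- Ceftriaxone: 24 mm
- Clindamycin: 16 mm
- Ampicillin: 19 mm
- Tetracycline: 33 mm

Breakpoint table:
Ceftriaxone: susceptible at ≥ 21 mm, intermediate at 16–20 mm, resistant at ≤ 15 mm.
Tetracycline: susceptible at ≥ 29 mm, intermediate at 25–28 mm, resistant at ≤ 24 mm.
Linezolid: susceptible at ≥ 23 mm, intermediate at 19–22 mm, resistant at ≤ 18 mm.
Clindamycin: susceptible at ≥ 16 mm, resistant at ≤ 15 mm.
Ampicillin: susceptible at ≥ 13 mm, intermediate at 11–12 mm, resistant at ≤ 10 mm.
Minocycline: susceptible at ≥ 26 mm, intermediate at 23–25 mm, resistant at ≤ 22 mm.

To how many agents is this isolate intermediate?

0

Linezolid (29 mm) ≥ 23 mm → S
Ceftriaxone: 24 mm is ≥ 21 mm → Susceptible
Clindamycin 16 mm: ≥ 16 mm → susceptible
Ampicillin: 19 mm is ≥ 13 mm → susceptible
Tetracycline (33 mm) ≥ 29 mm ⇒ susceptible
Intermediate: 0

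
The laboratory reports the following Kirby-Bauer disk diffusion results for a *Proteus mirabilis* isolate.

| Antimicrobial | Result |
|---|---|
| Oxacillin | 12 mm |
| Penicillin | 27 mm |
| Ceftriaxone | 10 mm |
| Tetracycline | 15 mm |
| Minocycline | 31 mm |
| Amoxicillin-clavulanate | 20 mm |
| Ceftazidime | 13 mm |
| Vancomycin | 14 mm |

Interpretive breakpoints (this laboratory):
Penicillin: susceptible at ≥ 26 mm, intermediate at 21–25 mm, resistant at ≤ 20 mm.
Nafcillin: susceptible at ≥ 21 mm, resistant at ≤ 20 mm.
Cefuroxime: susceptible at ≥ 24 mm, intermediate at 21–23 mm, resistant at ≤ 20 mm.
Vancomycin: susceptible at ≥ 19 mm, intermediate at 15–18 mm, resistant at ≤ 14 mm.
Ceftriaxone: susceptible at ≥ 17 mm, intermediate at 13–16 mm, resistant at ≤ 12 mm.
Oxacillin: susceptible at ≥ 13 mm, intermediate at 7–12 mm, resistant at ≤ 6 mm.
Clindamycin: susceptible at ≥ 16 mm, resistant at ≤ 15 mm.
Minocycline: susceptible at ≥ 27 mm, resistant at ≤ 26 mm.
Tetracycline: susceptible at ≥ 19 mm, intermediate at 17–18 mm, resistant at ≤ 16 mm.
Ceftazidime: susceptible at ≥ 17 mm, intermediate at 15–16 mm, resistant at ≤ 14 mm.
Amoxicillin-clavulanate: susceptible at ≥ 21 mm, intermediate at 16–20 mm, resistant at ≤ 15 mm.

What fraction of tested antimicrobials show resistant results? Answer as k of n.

Oxacillin (12 mm) in 7–12 mm → Intermediate
Penicillin (27 mm) ≥ 26 mm → susceptible
Ceftriaxone 10 mm: ≤ 12 mm ⇒ resistant
Tetracycline: 15 mm is ≤ 16 mm ⇒ resistant
Minocycline: 31 mm is ≥ 27 mm → Susceptible
Amoxicillin-clavulanate (20 mm) in 16–20 mm — intermediate
Ceftazidime 13 mm: ≤ 14 mm ⇒ resistant
Vancomycin 14 mm: ≤ 14 mm ⇒ resistant
Resistant: 4/8

4 of 8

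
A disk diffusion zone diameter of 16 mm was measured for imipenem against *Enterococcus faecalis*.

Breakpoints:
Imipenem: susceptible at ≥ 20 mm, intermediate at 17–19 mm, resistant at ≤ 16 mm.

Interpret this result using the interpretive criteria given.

Imipenem 16 mm: ≤ 16 mm — resistant

R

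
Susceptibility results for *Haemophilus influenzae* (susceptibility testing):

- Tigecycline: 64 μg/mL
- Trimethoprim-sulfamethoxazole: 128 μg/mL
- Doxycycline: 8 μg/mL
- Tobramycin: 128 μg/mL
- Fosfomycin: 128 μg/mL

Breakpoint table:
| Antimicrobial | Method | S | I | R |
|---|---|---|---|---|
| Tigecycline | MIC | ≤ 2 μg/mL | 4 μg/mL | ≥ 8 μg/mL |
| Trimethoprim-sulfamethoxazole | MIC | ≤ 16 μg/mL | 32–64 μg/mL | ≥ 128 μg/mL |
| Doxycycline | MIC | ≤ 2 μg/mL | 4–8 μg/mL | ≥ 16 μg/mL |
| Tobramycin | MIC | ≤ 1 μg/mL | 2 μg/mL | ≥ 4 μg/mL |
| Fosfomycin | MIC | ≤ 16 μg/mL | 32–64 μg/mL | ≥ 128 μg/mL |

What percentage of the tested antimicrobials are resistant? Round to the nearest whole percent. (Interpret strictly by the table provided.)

80%

Tigecycline 64 μg/mL: ≥ 8 μg/mL — R
Trimethoprim-sulfamethoxazole (128 μg/mL) ≥ 128 μg/mL ⇒ resistant
Doxycycline 8 μg/mL: in 4–8 μg/mL ⇒ I
Tobramycin 128 μg/mL: ≥ 4 μg/mL — R
Fosfomycin 128 μg/mL: ≥ 128 μg/mL ⇒ R
Resistant: 4/5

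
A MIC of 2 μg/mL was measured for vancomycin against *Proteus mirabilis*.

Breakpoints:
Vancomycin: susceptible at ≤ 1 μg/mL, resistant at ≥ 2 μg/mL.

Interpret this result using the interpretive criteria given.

R

Vancomycin (2 μg/mL) ≥ 2 μg/mL — resistant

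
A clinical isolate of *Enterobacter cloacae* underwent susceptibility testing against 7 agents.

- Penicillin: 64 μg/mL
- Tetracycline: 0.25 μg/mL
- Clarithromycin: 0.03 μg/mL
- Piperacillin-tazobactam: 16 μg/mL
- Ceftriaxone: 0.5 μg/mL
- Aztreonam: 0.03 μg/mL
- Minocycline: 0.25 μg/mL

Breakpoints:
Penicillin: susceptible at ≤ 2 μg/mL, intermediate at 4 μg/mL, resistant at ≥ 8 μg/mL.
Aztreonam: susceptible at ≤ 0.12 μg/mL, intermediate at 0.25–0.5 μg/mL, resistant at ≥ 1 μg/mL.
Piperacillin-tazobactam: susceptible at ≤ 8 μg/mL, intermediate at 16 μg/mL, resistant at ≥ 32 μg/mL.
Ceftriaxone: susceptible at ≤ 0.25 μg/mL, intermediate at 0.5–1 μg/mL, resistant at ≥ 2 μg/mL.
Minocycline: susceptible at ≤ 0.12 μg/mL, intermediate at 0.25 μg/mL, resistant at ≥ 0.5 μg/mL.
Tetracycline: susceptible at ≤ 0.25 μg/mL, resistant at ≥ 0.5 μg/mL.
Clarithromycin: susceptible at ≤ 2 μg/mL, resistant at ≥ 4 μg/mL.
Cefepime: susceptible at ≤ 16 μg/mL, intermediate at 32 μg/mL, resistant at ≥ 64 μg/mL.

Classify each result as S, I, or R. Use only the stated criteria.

R, S, S, I, I, S, I

Penicillin (64 μg/mL) ≥ 8 μg/mL ⇒ Resistant
Tetracycline: 0.25 μg/mL is ≤ 0.25 μg/mL → susceptible
Clarithromycin 0.03 μg/mL: ≤ 2 μg/mL → susceptible
Piperacillin-tazobactam: 16 μg/mL is = 16 μg/mL → intermediate
Ceftriaxone 0.5 μg/mL: in 0.5–1 μg/mL ⇒ intermediate
Aztreonam (0.03 μg/mL) ≤ 0.12 μg/mL ⇒ S
Minocycline 0.25 μg/mL: = 0.25 μg/mL — Intermediate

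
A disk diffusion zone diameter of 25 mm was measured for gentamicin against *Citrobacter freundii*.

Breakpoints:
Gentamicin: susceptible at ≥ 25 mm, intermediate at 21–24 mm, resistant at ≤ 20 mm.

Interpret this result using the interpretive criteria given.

S

Gentamicin 25 mm: ≥ 25 mm → S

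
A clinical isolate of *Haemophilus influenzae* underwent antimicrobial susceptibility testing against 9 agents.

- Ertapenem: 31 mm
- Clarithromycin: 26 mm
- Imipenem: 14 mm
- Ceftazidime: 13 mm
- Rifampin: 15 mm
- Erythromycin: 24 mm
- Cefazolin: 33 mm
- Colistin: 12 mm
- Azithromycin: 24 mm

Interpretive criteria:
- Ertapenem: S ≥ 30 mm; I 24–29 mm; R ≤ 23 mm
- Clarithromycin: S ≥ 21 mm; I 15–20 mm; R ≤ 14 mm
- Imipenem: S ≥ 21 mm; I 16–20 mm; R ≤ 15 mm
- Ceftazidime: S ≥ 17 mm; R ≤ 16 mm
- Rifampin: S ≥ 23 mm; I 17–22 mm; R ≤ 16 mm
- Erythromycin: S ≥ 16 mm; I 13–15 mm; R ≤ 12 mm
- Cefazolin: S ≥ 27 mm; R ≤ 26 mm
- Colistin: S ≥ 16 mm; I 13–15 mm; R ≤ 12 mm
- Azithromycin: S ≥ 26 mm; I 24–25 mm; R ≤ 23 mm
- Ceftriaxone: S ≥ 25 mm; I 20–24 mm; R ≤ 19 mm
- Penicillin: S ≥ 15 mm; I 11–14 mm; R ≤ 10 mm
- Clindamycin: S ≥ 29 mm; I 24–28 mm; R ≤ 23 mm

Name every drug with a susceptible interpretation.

Ertapenem: 31 mm is ≥ 30 mm → Susceptible
Clarithromycin (26 mm) ≥ 21 mm — susceptible
Imipenem (14 mm) ≤ 15 mm — R
Ceftazidime (13 mm) ≤ 16 mm → resistant
Rifampin: 15 mm is ≤ 16 mm ⇒ resistant
Erythromycin: 24 mm is ≥ 16 mm — susceptible
Cefazolin: 33 mm is ≥ 27 mm → susceptible
Colistin (12 mm) ≤ 12 mm → resistant
Azithromycin 24 mm: in 24–25 mm — intermediate

ertapenem, clarithromycin, erythromycin, cefazolin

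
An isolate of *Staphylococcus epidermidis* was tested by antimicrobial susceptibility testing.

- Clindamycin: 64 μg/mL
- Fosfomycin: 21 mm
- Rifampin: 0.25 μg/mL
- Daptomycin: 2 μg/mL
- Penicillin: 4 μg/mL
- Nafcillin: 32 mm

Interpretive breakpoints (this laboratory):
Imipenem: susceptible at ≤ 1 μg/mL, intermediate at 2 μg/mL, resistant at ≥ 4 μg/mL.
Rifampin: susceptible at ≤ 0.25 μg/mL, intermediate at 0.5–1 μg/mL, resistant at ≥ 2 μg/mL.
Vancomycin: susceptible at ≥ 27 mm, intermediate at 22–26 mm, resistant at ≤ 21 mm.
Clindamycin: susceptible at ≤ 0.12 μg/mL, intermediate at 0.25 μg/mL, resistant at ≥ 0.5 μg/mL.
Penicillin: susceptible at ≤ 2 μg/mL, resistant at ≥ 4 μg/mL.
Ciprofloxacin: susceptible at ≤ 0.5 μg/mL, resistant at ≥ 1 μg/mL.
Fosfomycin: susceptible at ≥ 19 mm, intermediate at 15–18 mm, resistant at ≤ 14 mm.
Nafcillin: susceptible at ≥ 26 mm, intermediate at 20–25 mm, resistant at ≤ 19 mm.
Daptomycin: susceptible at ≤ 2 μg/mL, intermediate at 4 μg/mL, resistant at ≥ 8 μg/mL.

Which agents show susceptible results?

Clindamycin (64 μg/mL) ≥ 0.5 μg/mL → Resistant
Fosfomycin 21 mm: ≥ 19 mm — Susceptible
Rifampin 0.25 μg/mL: ≤ 0.25 μg/mL — Susceptible
Daptomycin (2 μg/mL) ≤ 2 μg/mL ⇒ susceptible
Penicillin (4 μg/mL) ≥ 4 μg/mL ⇒ R
Nafcillin: 32 mm is ≥ 26 mm — Susceptible

fosfomycin, rifampin, daptomycin, nafcillin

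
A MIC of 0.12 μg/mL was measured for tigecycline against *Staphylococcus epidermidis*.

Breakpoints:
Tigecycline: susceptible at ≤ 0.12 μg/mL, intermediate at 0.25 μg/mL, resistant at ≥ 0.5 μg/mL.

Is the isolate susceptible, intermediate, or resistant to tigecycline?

Susceptible

Tigecycline: 0.12 μg/mL is ≤ 0.12 μg/mL ⇒ Susceptible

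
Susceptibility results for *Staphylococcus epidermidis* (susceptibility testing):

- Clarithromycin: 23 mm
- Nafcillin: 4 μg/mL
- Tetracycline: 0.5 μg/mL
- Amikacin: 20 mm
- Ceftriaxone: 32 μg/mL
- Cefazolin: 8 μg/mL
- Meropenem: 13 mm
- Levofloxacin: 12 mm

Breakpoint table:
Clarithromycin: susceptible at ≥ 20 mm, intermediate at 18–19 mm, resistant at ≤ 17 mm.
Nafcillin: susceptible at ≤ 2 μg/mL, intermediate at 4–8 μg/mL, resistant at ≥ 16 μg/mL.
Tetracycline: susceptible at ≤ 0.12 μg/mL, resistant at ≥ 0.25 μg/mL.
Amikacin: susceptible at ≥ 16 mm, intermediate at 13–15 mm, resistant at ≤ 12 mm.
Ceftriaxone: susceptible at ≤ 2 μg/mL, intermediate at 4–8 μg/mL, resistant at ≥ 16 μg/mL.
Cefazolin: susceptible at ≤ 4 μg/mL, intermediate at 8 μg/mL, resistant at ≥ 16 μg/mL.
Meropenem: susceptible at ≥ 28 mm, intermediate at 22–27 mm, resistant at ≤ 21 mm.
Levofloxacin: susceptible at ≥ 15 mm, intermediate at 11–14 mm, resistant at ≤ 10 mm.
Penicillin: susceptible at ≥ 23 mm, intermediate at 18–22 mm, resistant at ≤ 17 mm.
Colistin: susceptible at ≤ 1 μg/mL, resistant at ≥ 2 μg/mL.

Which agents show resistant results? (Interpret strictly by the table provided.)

tetracycline, ceftriaxone, meropenem

Clarithromycin: 23 mm is ≥ 20 mm ⇒ susceptible
Nafcillin: 4 μg/mL is in 4–8 μg/mL → I
Tetracycline: 0.5 μg/mL is ≥ 0.25 μg/mL — Resistant
Amikacin (20 mm) ≥ 16 mm → Susceptible
Ceftriaxone: 32 μg/mL is ≥ 16 μg/mL — Resistant
Cefazolin (8 μg/mL) = 8 μg/mL — I
Meropenem (13 mm) ≤ 21 mm — R
Levofloxacin: 12 mm is in 11–14 mm ⇒ intermediate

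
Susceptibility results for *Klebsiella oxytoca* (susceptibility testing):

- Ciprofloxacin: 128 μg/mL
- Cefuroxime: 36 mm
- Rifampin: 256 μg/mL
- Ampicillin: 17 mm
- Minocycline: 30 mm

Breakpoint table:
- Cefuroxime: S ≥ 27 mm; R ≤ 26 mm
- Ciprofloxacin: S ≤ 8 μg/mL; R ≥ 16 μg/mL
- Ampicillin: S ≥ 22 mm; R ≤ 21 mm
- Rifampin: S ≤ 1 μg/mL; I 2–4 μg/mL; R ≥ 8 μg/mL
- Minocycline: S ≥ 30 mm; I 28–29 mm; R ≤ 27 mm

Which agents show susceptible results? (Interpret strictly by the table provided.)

cefuroxime, minocycline

Ciprofloxacin 128 μg/mL: ≥ 16 μg/mL → resistant
Cefuroxime: 36 mm is ≥ 27 mm ⇒ susceptible
Rifampin (256 μg/mL) ≥ 8 μg/mL → Resistant
Ampicillin: 17 mm is ≤ 21 mm → Resistant
Minocycline (30 mm) ≥ 30 mm — Susceptible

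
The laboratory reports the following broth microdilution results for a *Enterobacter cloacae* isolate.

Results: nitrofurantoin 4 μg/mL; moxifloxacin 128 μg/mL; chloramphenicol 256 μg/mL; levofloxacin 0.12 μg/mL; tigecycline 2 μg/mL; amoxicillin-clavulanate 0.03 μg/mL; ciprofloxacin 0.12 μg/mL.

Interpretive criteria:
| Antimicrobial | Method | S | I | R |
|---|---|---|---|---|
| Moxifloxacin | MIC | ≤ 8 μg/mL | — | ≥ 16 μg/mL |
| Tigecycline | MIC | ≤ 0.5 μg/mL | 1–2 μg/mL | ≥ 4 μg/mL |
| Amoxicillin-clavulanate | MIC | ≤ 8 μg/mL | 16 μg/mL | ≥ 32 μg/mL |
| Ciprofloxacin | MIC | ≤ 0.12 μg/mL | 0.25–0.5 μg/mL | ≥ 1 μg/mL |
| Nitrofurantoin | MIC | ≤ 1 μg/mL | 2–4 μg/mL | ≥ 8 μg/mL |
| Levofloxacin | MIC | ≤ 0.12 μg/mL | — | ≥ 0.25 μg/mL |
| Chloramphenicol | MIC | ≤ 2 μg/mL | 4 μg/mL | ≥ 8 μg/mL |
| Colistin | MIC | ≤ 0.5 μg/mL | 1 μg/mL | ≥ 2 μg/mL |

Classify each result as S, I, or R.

I, R, R, S, I, S, S

Nitrofurantoin (4 μg/mL) in 2–4 μg/mL ⇒ intermediate
Moxifloxacin 128 μg/mL: ≥ 16 μg/mL — Resistant
Chloramphenicol (256 μg/mL) ≥ 8 μg/mL → Resistant
Levofloxacin 0.12 μg/mL: ≤ 0.12 μg/mL ⇒ susceptible
Tigecycline: 2 μg/mL is in 1–2 μg/mL — intermediate
Amoxicillin-clavulanate: 0.03 μg/mL is ≤ 8 μg/mL ⇒ Susceptible
Ciprofloxacin 0.12 μg/mL: ≤ 0.12 μg/mL ⇒ Susceptible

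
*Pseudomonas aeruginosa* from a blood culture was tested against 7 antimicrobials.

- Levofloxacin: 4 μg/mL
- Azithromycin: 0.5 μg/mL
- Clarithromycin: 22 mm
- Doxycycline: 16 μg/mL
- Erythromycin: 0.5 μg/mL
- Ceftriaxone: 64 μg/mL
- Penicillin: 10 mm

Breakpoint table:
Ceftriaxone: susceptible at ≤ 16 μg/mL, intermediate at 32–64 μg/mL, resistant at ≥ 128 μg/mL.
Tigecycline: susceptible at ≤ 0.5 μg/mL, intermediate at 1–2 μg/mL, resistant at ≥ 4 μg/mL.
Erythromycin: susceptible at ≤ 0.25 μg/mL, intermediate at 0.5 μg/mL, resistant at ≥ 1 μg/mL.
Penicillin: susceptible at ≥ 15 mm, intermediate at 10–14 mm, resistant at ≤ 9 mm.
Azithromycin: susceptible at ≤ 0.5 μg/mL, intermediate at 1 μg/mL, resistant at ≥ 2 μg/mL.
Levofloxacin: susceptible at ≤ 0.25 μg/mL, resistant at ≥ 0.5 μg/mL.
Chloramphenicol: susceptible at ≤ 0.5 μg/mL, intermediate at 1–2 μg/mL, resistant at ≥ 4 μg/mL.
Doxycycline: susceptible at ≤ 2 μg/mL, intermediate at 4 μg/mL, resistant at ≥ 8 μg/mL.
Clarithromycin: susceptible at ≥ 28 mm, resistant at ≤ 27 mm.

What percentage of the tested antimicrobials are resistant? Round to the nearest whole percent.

43%

Levofloxacin: 4 μg/mL is ≥ 0.5 μg/mL ⇒ Resistant
Azithromycin: 0.5 μg/mL is ≤ 0.5 μg/mL ⇒ Susceptible
Clarithromycin 22 mm: ≤ 27 mm → R
Doxycycline 16 μg/mL: ≥ 8 μg/mL → resistant
Erythromycin: 0.5 μg/mL is = 0.5 μg/mL → intermediate
Ceftriaxone: 64 μg/mL is in 32–64 μg/mL — intermediate
Penicillin: 10 mm is in 10–14 mm → I
Resistant: 3/7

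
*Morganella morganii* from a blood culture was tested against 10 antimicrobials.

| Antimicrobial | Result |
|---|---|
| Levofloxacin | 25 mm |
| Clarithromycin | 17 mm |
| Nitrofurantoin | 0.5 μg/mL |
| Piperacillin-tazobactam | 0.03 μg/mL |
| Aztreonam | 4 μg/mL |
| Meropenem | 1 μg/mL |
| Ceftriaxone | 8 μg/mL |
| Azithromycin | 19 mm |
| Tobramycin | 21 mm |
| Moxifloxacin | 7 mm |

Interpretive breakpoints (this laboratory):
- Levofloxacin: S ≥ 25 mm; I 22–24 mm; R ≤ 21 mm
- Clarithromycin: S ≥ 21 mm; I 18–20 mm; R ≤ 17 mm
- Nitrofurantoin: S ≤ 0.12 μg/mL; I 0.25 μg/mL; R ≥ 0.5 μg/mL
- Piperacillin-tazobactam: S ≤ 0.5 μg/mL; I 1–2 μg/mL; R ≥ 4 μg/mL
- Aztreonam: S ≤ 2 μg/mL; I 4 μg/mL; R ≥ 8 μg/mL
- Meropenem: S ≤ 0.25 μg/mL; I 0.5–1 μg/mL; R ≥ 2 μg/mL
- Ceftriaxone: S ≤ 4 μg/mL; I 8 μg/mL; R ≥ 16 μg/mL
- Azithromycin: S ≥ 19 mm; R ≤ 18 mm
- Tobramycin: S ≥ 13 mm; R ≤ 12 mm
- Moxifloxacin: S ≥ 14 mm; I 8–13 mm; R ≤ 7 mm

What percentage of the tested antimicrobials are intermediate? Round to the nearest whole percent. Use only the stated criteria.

30%

Levofloxacin 25 mm: ≥ 25 mm → susceptible
Clarithromycin (17 mm) ≤ 17 mm → R
Nitrofurantoin: 0.5 μg/mL is ≥ 0.5 μg/mL → R
Piperacillin-tazobactam (0.03 μg/mL) ≤ 0.5 μg/mL — S
Aztreonam 4 μg/mL: = 4 μg/mL → Intermediate
Meropenem (1 μg/mL) in 0.5–1 μg/mL → I
Ceftriaxone: 8 μg/mL is = 8 μg/mL ⇒ Intermediate
Azithromycin (19 mm) ≥ 19 mm — S
Tobramycin: 21 mm is ≥ 13 mm → S
Moxifloxacin: 7 mm is ≤ 7 mm — Resistant
Intermediate: 3/10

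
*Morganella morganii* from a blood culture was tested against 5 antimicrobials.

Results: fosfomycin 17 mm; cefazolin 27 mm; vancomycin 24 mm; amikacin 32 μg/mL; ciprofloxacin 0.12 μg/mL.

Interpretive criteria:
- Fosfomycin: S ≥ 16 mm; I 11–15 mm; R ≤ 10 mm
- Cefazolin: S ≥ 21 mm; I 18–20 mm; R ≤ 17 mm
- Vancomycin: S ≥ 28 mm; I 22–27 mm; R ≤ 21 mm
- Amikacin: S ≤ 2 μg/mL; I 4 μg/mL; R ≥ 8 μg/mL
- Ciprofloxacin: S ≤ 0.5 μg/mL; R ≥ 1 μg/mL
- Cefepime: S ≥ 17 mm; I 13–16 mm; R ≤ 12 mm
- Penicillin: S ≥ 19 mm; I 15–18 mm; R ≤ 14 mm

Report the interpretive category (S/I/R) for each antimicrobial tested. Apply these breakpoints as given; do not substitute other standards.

Fosfomycin (17 mm) ≥ 16 mm ⇒ Susceptible
Cefazolin (27 mm) ≥ 21 mm ⇒ Susceptible
Vancomycin: 24 mm is in 22–27 mm ⇒ intermediate
Amikacin 32 μg/mL: ≥ 8 μg/mL ⇒ Resistant
Ciprofloxacin: 0.12 μg/mL is ≤ 0.5 μg/mL → Susceptible

S, S, I, R, S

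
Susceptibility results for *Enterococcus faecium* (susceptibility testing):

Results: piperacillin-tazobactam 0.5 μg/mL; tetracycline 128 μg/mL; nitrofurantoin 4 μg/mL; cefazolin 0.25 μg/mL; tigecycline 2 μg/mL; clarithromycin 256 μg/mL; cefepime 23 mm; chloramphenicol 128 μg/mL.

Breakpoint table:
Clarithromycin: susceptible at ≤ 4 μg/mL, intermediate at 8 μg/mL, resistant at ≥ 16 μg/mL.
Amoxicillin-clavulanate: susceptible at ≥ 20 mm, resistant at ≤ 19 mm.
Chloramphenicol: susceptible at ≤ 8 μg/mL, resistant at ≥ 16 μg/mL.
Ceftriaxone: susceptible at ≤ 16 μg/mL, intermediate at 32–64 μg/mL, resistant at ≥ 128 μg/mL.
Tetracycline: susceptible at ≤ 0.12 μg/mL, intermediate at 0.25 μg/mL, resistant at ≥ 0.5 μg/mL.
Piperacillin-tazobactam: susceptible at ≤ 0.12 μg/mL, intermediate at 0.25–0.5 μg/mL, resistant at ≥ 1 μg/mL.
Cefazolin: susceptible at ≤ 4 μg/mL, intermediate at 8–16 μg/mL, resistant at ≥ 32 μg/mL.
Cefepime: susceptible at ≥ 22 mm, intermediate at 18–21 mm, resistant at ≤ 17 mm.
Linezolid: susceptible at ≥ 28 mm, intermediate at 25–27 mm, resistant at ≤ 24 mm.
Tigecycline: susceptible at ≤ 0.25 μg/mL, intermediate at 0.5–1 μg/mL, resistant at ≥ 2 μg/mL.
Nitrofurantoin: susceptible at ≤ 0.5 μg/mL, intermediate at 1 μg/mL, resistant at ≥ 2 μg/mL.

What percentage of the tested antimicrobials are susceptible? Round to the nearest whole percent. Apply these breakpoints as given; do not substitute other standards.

Piperacillin-tazobactam 0.5 μg/mL: in 0.25–0.5 μg/mL → intermediate
Tetracycline (128 μg/mL) ≥ 0.5 μg/mL ⇒ Resistant
Nitrofurantoin: 4 μg/mL is ≥ 2 μg/mL → R
Cefazolin: 0.25 μg/mL is ≤ 4 μg/mL → S
Tigecycline: 2 μg/mL is ≥ 2 μg/mL ⇒ resistant
Clarithromycin: 256 μg/mL is ≥ 16 μg/mL → resistant
Cefepime (23 mm) ≥ 22 mm — susceptible
Chloramphenicol: 128 μg/mL is ≥ 16 μg/mL ⇒ Resistant
Susceptible: 2/8

25%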